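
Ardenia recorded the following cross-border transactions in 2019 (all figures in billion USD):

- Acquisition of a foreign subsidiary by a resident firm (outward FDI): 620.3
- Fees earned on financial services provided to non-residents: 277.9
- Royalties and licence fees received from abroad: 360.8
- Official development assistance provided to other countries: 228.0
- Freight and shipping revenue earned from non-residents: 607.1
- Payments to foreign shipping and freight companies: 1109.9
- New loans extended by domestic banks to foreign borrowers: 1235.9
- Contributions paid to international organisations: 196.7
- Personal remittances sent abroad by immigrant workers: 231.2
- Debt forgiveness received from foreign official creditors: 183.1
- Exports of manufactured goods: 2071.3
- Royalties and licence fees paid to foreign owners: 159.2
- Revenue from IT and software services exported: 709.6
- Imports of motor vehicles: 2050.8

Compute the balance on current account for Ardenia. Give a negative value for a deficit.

50.9

Goods: -2050.8 + 2071.3 = 20.5
Services: 277.9 - 1109.9 + 607.1 - 159.2 + 360.8 + 709.6 = 686.3
Secondary income: -196.7 - 231.2 - 228.0 = -655.9
Current account = 20.5 + 686.3 + (-655.9) = 50.9
(Excluded from the current account — financial account: acquisition of a foreign subsidiary by a resident firm (outward FDI) 620.3, new loans extended by domestic banks to foreign borrowers 1235.9; capital account: debt forgiveness received from foreign official creditors 183.1.)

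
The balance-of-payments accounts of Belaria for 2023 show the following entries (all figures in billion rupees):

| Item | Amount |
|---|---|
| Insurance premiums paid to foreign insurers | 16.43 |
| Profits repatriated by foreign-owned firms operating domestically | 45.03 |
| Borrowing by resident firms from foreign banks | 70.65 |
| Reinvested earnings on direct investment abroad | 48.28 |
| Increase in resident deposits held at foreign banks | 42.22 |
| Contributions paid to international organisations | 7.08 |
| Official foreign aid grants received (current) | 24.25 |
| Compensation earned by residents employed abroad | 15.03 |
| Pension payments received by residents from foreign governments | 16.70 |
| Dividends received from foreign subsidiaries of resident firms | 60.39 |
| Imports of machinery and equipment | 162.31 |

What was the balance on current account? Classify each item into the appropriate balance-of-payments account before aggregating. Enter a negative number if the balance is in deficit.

-66.20

Goods: -162.31
Services: -16.43
Primary income: 15.03 + 48.28 - 45.03 + 60.39 = 78.67
Secondary income: -7.08 + 24.25 + 16.70 = 33.87
Current account = (-162.31) + (-16.43) + 78.67 + 33.87 = -66.20
(Excluded from the current account — financial account: borrowing by resident firms from foreign banks 70.65, increase in resident deposits held at foreign banks 42.22.)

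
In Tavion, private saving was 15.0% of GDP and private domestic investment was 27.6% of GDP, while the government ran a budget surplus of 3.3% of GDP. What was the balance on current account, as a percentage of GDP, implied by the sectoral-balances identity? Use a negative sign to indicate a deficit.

By the sectoral-balances identity, CA = (S_private - I) + (T - G).
Private balance = 15.0 - 27.6 = -12.6
Government balance (T - G) = 3.3
CA = -12.6 + 3.3 = -9.3

-9.3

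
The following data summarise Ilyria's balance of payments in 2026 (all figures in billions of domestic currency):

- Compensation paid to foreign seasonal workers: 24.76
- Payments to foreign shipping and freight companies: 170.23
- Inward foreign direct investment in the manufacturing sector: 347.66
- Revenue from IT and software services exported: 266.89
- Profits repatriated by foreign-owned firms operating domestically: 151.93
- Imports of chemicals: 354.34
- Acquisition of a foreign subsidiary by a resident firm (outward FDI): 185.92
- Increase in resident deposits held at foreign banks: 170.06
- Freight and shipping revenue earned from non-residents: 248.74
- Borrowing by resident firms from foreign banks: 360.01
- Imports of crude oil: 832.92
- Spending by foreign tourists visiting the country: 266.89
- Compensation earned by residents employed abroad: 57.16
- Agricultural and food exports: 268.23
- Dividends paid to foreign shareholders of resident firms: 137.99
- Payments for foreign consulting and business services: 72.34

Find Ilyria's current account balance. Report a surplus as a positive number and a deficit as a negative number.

-636.60

Goods: -832.92 + 268.23 - 354.34 = -919.03
Services: 266.89 - 170.23 + 248.74 - 72.34 + 266.89 = 539.95
Primary income: -151.93 - 24.76 + 57.16 - 137.99 = -257.52
Current account = (-919.03) + 539.95 + (-257.52) = -636.60
(Excluded from the current account — financial account: inward foreign direct investment in the manufacturing sector 347.66, acquisition of a foreign subsidiary by a resident firm (outward FDI) 185.92, increase in resident deposits held at foreign banks 170.06, borrowing by resident firms from foreign banks 360.01.)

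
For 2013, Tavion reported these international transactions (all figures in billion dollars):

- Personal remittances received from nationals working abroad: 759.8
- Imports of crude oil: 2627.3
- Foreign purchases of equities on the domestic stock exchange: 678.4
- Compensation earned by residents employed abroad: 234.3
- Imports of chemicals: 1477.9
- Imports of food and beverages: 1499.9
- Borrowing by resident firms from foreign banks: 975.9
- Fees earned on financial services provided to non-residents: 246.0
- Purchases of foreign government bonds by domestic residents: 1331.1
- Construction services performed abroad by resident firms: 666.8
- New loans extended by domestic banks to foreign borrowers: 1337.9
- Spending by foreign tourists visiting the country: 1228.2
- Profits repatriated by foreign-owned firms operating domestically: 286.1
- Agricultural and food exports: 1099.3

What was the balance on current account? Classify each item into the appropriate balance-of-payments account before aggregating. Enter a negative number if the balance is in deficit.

Goods: -1499.9 - 1477.9 - 2627.3 + 1099.3 = -4505.8
Services: 666.8 + 1228.2 + 246.0 = 2141.0
Primary income: 234.3 - 286.1 = -51.8
Secondary income: 759.8
Current account = (-4505.8) + 2141.0 + (-51.8) + 759.8 = -1656.8
(Excluded from the current account — financial account: foreign purchases of equities on the domestic stock exchange 678.4, borrowing by resident firms from foreign banks 975.9, purchases of foreign government bonds by domestic residents 1331.1, new loans extended by domestic banks to foreign borrowers 1337.9.)

-1656.8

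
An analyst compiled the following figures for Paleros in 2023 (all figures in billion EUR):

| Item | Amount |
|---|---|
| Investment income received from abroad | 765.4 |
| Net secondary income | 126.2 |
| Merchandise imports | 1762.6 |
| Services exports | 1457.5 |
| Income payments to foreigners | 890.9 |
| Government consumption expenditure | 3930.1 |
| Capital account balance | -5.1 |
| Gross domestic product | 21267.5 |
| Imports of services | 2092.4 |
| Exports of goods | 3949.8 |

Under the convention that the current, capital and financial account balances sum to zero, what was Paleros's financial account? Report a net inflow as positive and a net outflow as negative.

Goods balance = 3949.8 - 1762.6 = 2187.2
Services balance = 1457.5 - 2092.4 = -634.9
Trade balance (goods + services) = 2187.2 + (-634.9) = 1552.3
Net primary income = 765.4 - 890.9 = -125.5
Net secondary income = 126.2
Current account = 1552.3 + (-125.5) + 126.2 = 1553.0
Financial account = -(1553.0 + (-5.1)) = -1547.9

-1547.9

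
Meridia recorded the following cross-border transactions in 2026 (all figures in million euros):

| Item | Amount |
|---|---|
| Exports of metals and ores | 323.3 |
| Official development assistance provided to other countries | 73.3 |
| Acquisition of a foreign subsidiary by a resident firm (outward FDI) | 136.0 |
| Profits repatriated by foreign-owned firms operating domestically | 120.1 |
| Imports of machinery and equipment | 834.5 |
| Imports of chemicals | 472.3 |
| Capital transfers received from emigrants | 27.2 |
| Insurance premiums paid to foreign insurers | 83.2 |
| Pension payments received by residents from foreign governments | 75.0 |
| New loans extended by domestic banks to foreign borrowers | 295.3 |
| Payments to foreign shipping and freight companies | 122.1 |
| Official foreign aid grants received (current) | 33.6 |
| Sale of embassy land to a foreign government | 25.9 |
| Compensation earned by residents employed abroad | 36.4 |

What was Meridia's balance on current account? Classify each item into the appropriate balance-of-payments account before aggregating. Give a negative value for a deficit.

Goods: -472.3 + 323.3 - 834.5 = -983.5
Services: -83.2 - 122.1 = -205.3
Primary income: 36.4 - 120.1 = -83.7
Secondary income: 33.6 + 75.0 - 73.3 = 35.3
Current account = (-983.5) + (-205.3) + (-83.7) + 35.3 = -1237.2
(Excluded from the current account — financial account: acquisition of a foreign subsidiary by a resident firm (outward FDI) 136.0, new loans extended by domestic banks to foreign borrowers 295.3; capital account: capital transfers received from emigrants 27.2, sale of embassy land to a foreign government 25.9.)

-1237.2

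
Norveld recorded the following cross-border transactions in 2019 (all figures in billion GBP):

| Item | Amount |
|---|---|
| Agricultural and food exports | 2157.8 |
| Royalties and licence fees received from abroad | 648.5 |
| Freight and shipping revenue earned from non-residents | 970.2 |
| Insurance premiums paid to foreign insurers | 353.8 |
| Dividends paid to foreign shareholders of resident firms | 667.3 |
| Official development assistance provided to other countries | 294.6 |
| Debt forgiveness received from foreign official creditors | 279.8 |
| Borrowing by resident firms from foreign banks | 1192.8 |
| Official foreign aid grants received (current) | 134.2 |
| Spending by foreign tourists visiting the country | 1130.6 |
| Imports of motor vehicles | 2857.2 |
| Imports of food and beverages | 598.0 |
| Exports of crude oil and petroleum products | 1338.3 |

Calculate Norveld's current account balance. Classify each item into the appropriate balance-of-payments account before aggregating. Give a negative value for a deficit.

1608.7

Goods: -598.0 - 2857.2 + 1338.3 + 2157.8 = 40.9
Services: -353.8 + 1130.6 + 970.2 + 648.5 = 2395.5
Primary income: -667.3
Secondary income: -294.6 + 134.2 = -160.4
Current account = 40.9 + 2395.5 + (-667.3) + (-160.4) = 1608.7
(Excluded from the current account — capital account: debt forgiveness received from foreign official creditors 279.8; financial account: borrowing by resident firms from foreign banks 1192.8.)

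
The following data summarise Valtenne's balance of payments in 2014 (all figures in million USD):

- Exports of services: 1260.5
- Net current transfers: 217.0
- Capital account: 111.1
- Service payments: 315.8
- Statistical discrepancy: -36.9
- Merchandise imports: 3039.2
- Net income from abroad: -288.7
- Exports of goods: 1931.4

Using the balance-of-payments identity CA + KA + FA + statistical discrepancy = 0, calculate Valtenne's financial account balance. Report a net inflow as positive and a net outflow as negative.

Goods balance = 1931.4 - 3039.2 = -1107.8
Services balance = 1260.5 - 315.8 = 944.7
Trade balance (goods + services) = -1107.8 + 944.7 = -163.1
Net primary income = -288.7
Net secondary income = 217.0
Current account = -163.1 + (-288.7) + 217.0 = -234.8
Financial account = -(-234.8 + 111.1 + (-36.9)) = 160.6

160.6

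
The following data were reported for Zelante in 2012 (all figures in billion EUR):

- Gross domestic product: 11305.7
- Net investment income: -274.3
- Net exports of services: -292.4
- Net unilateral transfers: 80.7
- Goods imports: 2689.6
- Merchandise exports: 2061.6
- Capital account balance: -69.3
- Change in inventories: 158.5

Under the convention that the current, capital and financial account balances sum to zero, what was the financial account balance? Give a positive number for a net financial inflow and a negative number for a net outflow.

1183.3

Goods balance = 2061.6 - 2689.6 = -628.0
Services balance = -292.4
Trade balance (goods + services) = -628.0 + (-292.4) = -920.4
Net primary income = -274.3
Net secondary income = 80.7
Current account = -920.4 + (-274.3) + 80.7 = -1114.0
Financial account = -(-1114.0 + (-69.3)) = 1183.3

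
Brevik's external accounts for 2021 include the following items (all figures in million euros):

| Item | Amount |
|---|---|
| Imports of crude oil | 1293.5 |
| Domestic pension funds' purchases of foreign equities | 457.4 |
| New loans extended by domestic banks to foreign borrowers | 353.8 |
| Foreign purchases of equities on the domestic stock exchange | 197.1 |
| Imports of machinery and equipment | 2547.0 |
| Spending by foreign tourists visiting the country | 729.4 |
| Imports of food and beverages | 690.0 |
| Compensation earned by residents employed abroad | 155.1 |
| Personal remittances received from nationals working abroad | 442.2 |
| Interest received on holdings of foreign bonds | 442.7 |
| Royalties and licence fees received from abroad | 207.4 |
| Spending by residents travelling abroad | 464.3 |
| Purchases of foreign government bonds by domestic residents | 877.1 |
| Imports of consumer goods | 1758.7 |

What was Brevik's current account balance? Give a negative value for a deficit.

-4776.7

Goods: -690.0 - 2547.0 - 1293.5 - 1758.7 = -6289.2
Services: -464.3 + 729.4 + 207.4 = 472.5
Primary income: 442.7 + 155.1 = 597.8
Secondary income: 442.2
Current account = (-6289.2) + 472.5 + 597.8 + 442.2 = -4776.7
(Excluded from the current account — financial account: domestic pension funds' purchases of foreign equities 457.4, new loans extended by domestic banks to foreign borrowers 353.8, foreign purchases of equities on the domestic stock exchange 197.1, purchases of foreign government bonds by domestic residents 877.1.)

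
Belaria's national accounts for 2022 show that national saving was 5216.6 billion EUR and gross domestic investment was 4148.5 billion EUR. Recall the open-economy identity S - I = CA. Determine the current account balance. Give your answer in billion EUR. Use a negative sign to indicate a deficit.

S - I = CA (net lending to the rest of the world).
CA = S - I = 5216.6 - 4148.5 = 1068.1

1068.1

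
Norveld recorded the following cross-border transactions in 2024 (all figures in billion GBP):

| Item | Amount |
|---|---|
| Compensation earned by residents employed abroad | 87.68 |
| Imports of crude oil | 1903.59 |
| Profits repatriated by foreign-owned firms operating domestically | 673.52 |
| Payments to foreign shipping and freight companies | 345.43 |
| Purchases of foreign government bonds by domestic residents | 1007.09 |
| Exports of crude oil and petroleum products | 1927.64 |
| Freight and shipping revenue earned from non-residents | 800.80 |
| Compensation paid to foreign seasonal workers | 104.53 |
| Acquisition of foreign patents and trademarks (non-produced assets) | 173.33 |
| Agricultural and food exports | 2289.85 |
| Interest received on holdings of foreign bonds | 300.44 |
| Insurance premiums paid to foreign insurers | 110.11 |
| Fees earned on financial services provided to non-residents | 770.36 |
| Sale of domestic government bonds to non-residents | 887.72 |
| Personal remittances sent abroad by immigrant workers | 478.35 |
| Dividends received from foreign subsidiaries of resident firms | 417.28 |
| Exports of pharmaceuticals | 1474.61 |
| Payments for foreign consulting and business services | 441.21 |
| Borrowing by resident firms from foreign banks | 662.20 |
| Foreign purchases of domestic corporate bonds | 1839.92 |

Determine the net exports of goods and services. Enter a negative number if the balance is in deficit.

4462.92

Goods: 1474.61 - 1903.59 + 2289.85 + 1927.64 = 3788.51
Services: -345.43 - 441.21 + 770.36 - 110.11 + 800.80 = 674.41
Trade balance = 3788.51 + 674.41 = 4462.92
(Excluded from the trade balance — primary income: compensation earned by residents employed abroad 87.68, profits repatriated by foreign-owned firms operating domestically 673.52, compensation paid to foreign seasonal workers 104.53, interest received on holdings of foreign bonds 300.44, dividends received from foreign subsidiaries of resident firms 417.28; financial account: purchases of foreign government bonds by domestic residents 1007.09, sale of domestic government bonds to non-residents 887.72, borrowing by resident firms from foreign banks 662.20, foreign purchases of domestic corporate bonds 1839.92; capital account: acquisition of foreign patents and trademarks (non-produced assets) 173.33; secondary income: personal remittances sent abroad by immigrant workers 478.35.)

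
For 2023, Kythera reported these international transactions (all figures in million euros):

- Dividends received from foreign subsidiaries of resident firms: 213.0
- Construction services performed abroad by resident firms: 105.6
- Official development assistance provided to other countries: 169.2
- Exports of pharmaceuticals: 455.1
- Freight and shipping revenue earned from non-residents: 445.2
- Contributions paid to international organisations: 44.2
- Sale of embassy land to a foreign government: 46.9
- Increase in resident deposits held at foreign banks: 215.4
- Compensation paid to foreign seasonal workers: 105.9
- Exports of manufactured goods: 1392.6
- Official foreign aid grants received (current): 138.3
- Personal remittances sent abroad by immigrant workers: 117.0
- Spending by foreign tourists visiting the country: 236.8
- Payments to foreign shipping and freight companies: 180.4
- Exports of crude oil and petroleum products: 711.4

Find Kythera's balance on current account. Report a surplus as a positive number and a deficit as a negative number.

Goods: 711.4 + 1392.6 + 455.1 = 2559.1
Services: 236.8 + 445.2 + 105.6 - 180.4 = 607.2
Primary income: -105.9 + 213.0 = 107.1
Secondary income: -169.2 - 117.0 - 44.2 + 138.3 = -192.1
Current account = 2559.1 + 607.2 + 107.1 + (-192.1) = 3081.3
(Excluded from the current account — capital account: sale of embassy land to a foreign government 46.9; financial account: increase in resident deposits held at foreign banks 215.4.)

3081.3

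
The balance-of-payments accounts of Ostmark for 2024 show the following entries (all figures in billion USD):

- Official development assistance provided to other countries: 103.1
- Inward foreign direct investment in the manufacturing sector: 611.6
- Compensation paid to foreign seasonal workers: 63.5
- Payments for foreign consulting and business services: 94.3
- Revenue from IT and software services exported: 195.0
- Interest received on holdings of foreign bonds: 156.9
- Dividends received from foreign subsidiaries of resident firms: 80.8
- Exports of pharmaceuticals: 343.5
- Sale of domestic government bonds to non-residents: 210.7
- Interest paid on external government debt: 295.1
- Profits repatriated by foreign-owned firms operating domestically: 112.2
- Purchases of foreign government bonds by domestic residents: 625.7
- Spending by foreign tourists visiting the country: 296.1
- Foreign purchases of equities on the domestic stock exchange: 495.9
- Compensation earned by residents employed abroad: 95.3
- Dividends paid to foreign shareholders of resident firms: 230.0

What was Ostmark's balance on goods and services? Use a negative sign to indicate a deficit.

Goods: 343.5
Services: 195.0 + 296.1 - 94.3 = 396.8
Trade balance = 343.5 + 396.8 = 740.3
(Excluded from the trade balance — secondary income: official development assistance provided to other countries 103.1; financial account: inward foreign direct investment in the manufacturing sector 611.6, sale of domestic government bonds to non-residents 210.7, purchases of foreign government bonds by domestic residents 625.7, foreign purchases of equities on the domestic stock exchange 495.9; primary income: compensation paid to foreign seasonal workers 63.5, interest received on holdings of foreign bonds 156.9, dividends received from foreign subsidiaries of resident firms 80.8, interest paid on external government debt 295.1, profits repatriated by foreign-owned firms operating domestically 112.2, compensation earned by residents employed abroad 95.3, dividends paid to foreign shareholders of resident firms 230.0.)

740.3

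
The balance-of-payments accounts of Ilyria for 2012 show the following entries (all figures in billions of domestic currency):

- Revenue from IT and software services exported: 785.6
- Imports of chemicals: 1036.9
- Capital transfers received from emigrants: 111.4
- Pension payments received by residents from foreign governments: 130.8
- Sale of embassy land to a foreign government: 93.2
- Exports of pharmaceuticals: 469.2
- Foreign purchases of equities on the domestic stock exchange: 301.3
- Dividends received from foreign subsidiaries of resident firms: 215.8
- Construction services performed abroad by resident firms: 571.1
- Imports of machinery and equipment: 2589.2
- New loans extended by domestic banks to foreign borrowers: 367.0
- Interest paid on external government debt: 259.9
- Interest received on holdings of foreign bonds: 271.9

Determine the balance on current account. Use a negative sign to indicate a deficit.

-1441.6

Goods: -1036.9 + 469.2 - 2589.2 = -3156.9
Services: 571.1 + 785.6 = 1356.7
Primary income: 271.9 + 215.8 - 259.9 = 227.8
Secondary income: 130.8
Current account = (-3156.9) + 1356.7 + 227.8 + 130.8 = -1441.6
(Excluded from the current account — capital account: capital transfers received from emigrants 111.4, sale of embassy land to a foreign government 93.2; financial account: foreign purchases of equities on the domestic stock exchange 301.3, new loans extended by domestic banks to foreign borrowers 367.0.)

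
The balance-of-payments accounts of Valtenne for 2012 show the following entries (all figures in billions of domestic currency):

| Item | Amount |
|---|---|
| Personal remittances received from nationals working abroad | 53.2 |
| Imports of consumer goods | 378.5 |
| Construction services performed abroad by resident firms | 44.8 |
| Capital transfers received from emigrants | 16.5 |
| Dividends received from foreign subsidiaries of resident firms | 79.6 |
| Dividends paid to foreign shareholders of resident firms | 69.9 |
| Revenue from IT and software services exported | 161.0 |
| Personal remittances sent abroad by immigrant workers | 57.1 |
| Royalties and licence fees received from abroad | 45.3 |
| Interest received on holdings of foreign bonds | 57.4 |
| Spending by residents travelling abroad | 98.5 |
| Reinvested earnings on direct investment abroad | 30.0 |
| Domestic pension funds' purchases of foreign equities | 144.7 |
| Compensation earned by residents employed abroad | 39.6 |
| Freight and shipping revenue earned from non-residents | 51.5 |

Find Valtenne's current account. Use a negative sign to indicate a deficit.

Goods: -378.5
Services: -98.5 + 44.8 + 161.0 + 45.3 + 51.5 = 204.1
Primary income: 79.6 + 30.0 + 57.4 - 69.9 + 39.6 = 136.7
Secondary income: -57.1 + 53.2 = -3.9
Current account = (-378.5) + 204.1 + 136.7 + (-3.9) = -41.6
(Excluded from the current account — capital account: capital transfers received from emigrants 16.5; financial account: domestic pension funds' purchases of foreign equities 144.7.)

-41.6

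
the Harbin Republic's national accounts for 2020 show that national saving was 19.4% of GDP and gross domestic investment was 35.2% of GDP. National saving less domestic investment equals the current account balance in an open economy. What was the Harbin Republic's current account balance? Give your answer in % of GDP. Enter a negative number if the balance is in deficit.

-15.8

S - I = CA (net lending to the rest of the world).
CA = S - I = 19.4 - 35.2 = -15.8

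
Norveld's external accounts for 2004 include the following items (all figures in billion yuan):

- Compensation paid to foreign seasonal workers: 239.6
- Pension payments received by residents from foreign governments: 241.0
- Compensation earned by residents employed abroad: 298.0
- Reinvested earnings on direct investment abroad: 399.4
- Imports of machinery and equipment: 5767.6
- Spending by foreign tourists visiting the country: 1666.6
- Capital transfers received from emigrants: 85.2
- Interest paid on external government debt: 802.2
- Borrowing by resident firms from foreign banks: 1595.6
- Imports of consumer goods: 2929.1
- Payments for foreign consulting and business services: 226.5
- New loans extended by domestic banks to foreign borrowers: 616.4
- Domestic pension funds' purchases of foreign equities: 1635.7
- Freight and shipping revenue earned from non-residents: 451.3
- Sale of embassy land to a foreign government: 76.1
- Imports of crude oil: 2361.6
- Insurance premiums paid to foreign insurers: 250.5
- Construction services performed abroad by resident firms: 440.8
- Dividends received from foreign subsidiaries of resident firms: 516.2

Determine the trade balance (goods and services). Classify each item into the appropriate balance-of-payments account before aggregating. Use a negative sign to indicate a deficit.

Goods: -2929.1 - 5767.6 - 2361.6 = -11058.3
Services: 440.8 - 250.5 + 1666.6 - 226.5 + 451.3 = 2081.7
Trade balance = -11058.3 + 2081.7 = -8976.6
(Excluded from the trade balance — primary income: compensation paid to foreign seasonal workers 239.6, compensation earned by residents employed abroad 298.0, reinvested earnings on direct investment abroad 399.4, interest paid on external government debt 802.2, dividends received from foreign subsidiaries of resident firms 516.2; secondary income: pension payments received by residents from foreign governments 241.0; capital account: capital transfers received from emigrants 85.2, sale of embassy land to a foreign government 76.1; financial account: borrowing by resident firms from foreign banks 1595.6, new loans extended by domestic banks to foreign borrowers 616.4, domestic pension funds' purchases of foreign equities 1635.7.)

-8976.6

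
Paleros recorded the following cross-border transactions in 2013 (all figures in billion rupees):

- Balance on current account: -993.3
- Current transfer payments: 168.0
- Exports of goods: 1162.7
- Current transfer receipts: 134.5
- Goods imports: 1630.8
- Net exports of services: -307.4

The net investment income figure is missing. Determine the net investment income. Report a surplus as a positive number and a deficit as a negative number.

Current account = goods balance + services balance + net primary income + net secondary income
Sum of the known components = -809.0
Net investment income = CA - (known components) = -993.3 - (-809.0) = -184.3

-184.3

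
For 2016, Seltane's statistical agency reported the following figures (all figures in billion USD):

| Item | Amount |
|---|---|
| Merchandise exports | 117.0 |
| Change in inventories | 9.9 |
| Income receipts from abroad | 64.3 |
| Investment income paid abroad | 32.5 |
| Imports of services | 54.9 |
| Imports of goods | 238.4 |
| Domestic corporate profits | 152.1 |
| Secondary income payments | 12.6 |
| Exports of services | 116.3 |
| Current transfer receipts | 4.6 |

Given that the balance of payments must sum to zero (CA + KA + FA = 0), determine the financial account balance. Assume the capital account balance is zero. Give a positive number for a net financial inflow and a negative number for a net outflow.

36.2

Goods balance = 117.0 - 238.4 = -121.4
Services balance = 116.3 - 54.9 = 61.4
Trade balance (goods + services) = -121.4 + 61.4 = -60.0
Net primary income = 64.3 - 32.5 = 31.8
Net secondary income = 4.6 - 12.6 = -8.0
Current account = -60.0 + 31.8 + (-8.0) = -36.2
Financial account = -(-36.2) = 36.2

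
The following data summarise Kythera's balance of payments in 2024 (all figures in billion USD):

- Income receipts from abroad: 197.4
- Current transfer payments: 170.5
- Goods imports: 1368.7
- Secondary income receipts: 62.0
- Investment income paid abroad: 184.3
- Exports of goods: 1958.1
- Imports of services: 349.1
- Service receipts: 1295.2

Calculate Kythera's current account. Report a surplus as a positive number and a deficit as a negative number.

1440.1

Goods balance = 1958.1 - 1368.7 = 589.4
Services balance = 1295.2 - 349.1 = 946.1
Trade balance (goods + services) = 589.4 + 946.1 = 1535.5
Net primary income = 197.4 - 184.3 = 13.1
Net secondary income = 62.0 - 170.5 = -108.5
Current account = 1535.5 + 13.1 + (-108.5) = 1440.1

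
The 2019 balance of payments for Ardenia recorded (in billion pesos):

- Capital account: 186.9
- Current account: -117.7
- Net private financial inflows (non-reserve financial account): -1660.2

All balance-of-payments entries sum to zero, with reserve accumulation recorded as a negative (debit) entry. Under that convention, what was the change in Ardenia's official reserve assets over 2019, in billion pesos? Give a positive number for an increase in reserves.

-1591.0

Official reserve transactions balance = -((-117.7) + 186.9 + (-1660.2)) = 1591.0
An accumulation of reserves is recorded as a debit (negative entry), so the change in the stock of reserves is the negative of that balance.
Change in official reserves = -(1591.0) = -1591.0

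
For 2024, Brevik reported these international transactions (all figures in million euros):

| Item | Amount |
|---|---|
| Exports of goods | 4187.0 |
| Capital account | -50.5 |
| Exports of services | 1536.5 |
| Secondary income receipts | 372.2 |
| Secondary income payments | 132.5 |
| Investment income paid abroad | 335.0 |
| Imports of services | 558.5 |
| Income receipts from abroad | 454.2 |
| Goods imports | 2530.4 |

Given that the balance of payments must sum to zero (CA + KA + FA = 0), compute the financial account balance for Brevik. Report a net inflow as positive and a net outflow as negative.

-2943.0

Goods balance = 4187.0 - 2530.4 = 1656.6
Services balance = 1536.5 - 558.5 = 978.0
Trade balance (goods + services) = 1656.6 + 978.0 = 2634.6
Net primary income = 454.2 - 335.0 = 119.2
Net secondary income = 372.2 - 132.5 = 239.7
Current account = 2634.6 + 119.2 + 239.7 = 2993.5
Financial account = -(2993.5 + (-50.5)) = -2943.0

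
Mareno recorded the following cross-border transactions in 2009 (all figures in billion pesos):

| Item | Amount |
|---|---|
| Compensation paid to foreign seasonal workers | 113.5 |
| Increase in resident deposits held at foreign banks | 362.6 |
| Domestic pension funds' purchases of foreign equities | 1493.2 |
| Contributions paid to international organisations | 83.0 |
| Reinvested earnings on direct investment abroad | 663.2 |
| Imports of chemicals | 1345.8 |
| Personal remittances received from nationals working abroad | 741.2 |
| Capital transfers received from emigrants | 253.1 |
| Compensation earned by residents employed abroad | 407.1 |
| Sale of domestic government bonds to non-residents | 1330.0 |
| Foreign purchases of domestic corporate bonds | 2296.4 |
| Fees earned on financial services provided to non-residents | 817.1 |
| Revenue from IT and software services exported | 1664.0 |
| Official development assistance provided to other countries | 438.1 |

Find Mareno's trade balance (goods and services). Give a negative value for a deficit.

Goods: -1345.8
Services: 817.1 + 1664.0 = 2481.1
Trade balance = -1345.8 + 2481.1 = 1135.3
(Excluded from the trade balance — primary income: compensation paid to foreign seasonal workers 113.5, reinvested earnings on direct investment abroad 663.2, compensation earned by residents employed abroad 407.1; financial account: increase in resident deposits held at foreign banks 362.6, domestic pension funds' purchases of foreign equities 1493.2, sale of domestic government bonds to non-residents 1330.0, foreign purchases of domestic corporate bonds 2296.4; secondary income: contributions paid to international organisations 83.0, personal remittances received from nationals working abroad 741.2, official development assistance provided to other countries 438.1; capital account: capital transfers received from emigrants 253.1.)

1135.3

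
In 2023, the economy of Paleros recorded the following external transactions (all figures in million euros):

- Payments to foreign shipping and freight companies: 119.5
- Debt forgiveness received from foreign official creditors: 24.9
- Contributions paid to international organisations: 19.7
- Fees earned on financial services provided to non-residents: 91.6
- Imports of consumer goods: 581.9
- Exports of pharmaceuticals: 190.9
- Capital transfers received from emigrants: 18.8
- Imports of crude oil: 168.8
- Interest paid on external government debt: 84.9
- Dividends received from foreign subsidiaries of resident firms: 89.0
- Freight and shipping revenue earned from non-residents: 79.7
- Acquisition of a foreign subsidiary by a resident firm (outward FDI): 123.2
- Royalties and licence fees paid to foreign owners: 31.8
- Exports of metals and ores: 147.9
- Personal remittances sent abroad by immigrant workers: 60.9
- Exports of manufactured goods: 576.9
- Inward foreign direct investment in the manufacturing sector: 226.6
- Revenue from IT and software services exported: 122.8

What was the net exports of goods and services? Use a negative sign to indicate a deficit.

Goods: 190.9 + 147.9 - 581.9 + 576.9 - 168.8 = 165.0
Services: 79.7 - 31.8 - 119.5 + 91.6 + 122.8 = 142.8
Trade balance = 165.0 + 142.8 = 307.8
(Excluded from the trade balance — capital account: debt forgiveness received from foreign official creditors 24.9, capital transfers received from emigrants 18.8; secondary income: contributions paid to international organisations 19.7, personal remittances sent abroad by immigrant workers 60.9; primary income: interest paid on external government debt 84.9, dividends received from foreign subsidiaries of resident firms 89.0; financial account: acquisition of a foreign subsidiary by a resident firm (outward FDI) 123.2, inward foreign direct investment in the manufacturing sector 226.6.)

307.8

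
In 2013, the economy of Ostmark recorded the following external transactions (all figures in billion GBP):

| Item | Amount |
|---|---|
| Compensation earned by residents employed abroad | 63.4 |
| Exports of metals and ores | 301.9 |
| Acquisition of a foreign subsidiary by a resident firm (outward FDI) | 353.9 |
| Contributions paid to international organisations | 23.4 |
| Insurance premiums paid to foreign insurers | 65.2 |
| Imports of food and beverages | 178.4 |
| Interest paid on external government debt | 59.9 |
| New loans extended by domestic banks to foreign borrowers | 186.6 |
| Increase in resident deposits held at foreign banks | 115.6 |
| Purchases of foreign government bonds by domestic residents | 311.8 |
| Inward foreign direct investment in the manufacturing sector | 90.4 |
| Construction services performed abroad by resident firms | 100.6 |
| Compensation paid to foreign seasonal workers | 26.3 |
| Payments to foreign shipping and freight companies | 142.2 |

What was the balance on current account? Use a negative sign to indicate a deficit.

-29.5

Goods: -178.4 + 301.9 = 123.5
Services: -142.2 + 100.6 - 65.2 = -106.8
Primary income: -59.9 + 63.4 - 26.3 = -22.8
Secondary income: -23.4
Current account = 123.5 + (-106.8) + (-22.8) + (-23.4) = -29.5
(Excluded from the current account — financial account: acquisition of a foreign subsidiary by a resident firm (outward FDI) 353.9, new loans extended by domestic banks to foreign borrowers 186.6, increase in resident deposits held at foreign banks 115.6, purchases of foreign government bonds by domestic residents 311.8, inward foreign direct investment in the manufacturing sector 90.4.)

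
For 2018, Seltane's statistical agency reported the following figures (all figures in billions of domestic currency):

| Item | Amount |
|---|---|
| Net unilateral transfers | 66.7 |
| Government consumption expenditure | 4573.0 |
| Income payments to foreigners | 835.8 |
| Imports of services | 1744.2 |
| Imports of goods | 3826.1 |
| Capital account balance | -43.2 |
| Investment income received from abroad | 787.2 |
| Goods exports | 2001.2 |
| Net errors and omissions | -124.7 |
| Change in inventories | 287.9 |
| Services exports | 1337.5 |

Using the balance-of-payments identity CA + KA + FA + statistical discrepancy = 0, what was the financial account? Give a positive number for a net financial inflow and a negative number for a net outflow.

Goods balance = 2001.2 - 3826.1 = -1824.9
Services balance = 1337.5 - 1744.2 = -406.7
Trade balance (goods + services) = -1824.9 + (-406.7) = -2231.6
Net primary income = 787.2 - 835.8 = -48.6
Net secondary income = 66.7
Current account = -2231.6 + (-48.6) + 66.7 = -2213.5
Financial account = -(-2213.5 + (-43.2) + (-124.7)) = 2381.4

2381.4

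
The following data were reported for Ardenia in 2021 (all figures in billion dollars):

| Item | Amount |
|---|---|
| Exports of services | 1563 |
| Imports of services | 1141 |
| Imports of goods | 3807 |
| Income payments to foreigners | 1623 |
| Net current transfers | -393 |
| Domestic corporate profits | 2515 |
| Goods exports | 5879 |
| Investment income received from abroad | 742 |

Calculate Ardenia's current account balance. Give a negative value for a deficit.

Goods balance = 5879 - 3807 = 2072
Services balance = 1563 - 1141 = 422
Trade balance (goods + services) = 2072 + 422 = 2494
Net primary income = 742 - 1623 = -881
Net secondary income = -393
Current account = 2494 + (-881) + (-393) = 1220

1220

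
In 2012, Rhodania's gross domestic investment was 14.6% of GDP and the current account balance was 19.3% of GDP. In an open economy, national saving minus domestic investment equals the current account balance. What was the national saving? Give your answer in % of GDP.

33.9

S = I + CA = 14.6 + 19.3 = 33.9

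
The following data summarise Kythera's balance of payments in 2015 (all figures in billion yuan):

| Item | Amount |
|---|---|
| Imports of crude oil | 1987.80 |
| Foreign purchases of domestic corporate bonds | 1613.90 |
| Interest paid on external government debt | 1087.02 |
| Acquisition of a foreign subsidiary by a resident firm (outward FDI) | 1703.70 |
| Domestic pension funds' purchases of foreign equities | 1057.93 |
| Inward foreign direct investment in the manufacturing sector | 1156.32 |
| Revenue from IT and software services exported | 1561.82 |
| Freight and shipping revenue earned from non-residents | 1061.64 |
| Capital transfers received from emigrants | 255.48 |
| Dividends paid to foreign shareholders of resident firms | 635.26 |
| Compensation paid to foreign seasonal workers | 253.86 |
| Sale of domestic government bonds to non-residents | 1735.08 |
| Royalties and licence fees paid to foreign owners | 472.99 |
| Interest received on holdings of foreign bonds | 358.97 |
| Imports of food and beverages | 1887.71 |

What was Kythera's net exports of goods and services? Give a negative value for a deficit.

Goods: -1987.80 - 1887.71 = -3875.51
Services: 1561.82 + 1061.64 - 472.99 = 2150.47
Trade balance = -3875.51 + 2150.47 = -1725.04
(Excluded from the trade balance — financial account: foreign purchases of domestic corporate bonds 1613.90, acquisition of a foreign subsidiary by a resident firm (outward FDI) 1703.70, domestic pension funds' purchases of foreign equities 1057.93, inward foreign direct investment in the manufacturing sector 1156.32, sale of domestic government bonds to non-residents 1735.08; primary income: interest paid on external government debt 1087.02, dividends paid to foreign shareholders of resident firms 635.26, compensation paid to foreign seasonal workers 253.86, interest received on holdings of foreign bonds 358.97; capital account: capital transfers received from emigrants 255.48.)

-1725.04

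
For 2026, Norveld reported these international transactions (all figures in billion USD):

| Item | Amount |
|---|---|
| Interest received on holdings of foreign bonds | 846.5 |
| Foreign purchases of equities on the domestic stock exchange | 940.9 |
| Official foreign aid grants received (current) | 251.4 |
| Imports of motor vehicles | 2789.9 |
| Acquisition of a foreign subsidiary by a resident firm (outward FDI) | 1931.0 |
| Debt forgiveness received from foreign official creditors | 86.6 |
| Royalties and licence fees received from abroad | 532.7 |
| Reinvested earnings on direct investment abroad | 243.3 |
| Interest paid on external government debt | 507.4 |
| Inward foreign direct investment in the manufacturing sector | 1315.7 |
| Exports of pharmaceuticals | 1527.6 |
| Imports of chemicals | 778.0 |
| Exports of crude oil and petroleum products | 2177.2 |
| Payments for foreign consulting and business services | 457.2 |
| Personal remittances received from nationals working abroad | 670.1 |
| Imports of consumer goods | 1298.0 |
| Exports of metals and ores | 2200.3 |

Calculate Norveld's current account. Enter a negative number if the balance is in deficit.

2618.6

Goods: -2789.9 - 1298.0 + 2177.2 + 1527.6 - 778.0 + 2200.3 = 1039.2
Services: -457.2 + 532.7 = 75.5
Primary income: -507.4 + 846.5 + 243.3 = 582.4
Secondary income: 670.1 + 251.4 = 921.5
Current account = 1039.2 + 75.5 + 582.4 + 921.5 = 2618.6
(Excluded from the current account — financial account: foreign purchases of equities on the domestic stock exchange 940.9, acquisition of a foreign subsidiary by a resident firm (outward FDI) 1931.0, inward foreign direct investment in the manufacturing sector 1315.7; capital account: debt forgiveness received from foreign official creditors 86.6.)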